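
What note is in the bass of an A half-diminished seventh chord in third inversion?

In third inversion the seventh is lowest. For A half-diminished seventh (A–C–Eb–G) that is G.

G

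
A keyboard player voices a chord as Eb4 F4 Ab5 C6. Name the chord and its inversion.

F minor seventh, third inversion

Reducing to letter names: Eb, F, Ab, C. These stack in thirds as F–Ab–C–Eb — an F minor seventh chord.
With the seventh (Eb) in the bass, the chord is in third inversion (figured bass 4/2).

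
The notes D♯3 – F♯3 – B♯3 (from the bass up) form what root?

The distinct letter names are D#, F#, B#. Arranged as a stack of thirds they read B#–D#–F#, so B# is the root (a B# diminished triad).

B#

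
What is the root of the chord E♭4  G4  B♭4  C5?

Reordering Eb, G, Bb, C into stacked thirds gives C–Eb–G–Bb; the bottom of that stack, C, is the root.

C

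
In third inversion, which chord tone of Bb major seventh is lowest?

A

In third inversion the seventh is lowest. For Bb major seventh (Bb–D–F–A) that is A.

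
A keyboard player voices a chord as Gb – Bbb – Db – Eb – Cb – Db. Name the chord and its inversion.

Cb dominant ninth, second inversion

The distinct note names are Gb, Bbb, Db, Eb, Cb. Stacked in thirds they read Cb–Eb–Gb–Bbb–Db, which is a dominant ninth chord on Cb.
Gb is the fifth of Cb dominant ninth; fifth in the bass means second inversion.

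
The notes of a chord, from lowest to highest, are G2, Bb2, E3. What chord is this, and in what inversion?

The distinct note names are G, Bb, E. Stacked in thirds they read E–G–Bb, which is a diminished triad on E.
G is the third of E diminished; third in the bass means first inversion (figured bass 6).

E diminished, first inversion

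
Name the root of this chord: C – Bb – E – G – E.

Reordering C, Bb, E, G into stacked thirds gives C–E–G–Bb; the bottom of that stack, C, is the root.

C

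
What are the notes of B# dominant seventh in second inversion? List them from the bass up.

F##, A#, B#, D##

B# dominant seventh is B#–D##–F##–A#. Second inversion puts the fifth (F##) in the bass, with the remaining tones above: F##, A#, B#, D##.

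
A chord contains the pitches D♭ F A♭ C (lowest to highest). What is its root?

Db

Reordering Db, F, Ab, C into stacked thirds gives Db–F–Ab–C; the bottom of that stack, Db, is the root.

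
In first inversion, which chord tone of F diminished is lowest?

In first inversion the third is lowest. For F diminished (F–Ab–Cb) that is Ab.

Ab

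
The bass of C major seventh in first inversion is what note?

E

C major seventh is C–E–G–B. First inversion places the third in the bass: E.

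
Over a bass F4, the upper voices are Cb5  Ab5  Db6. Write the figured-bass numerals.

The notes F, Cb, Ab, Db stack in thirds as Db–F–Ab–Cb — a Db dominant seventh chord. The bass F is the third, so this is first inversion: figured 6/5.

6/5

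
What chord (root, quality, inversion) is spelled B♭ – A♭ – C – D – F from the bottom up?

Bb dominant ninth, root position

The distinct note names are Bb, Ab, C, D, F. Stacked in thirds they read Bb–D–F–Ab–C, which is a dominant ninth chord on Bb.
The lowest note is Bb, the root of the chord, so this is root position.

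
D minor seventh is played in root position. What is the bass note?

D

D minor seventh is D–F–A–C. Root position places the root in the bass: D.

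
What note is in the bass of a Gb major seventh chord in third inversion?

F

The seventh of Gb major seventh (Gb–Bb–Db–F) is F; that is the bass in third inversion.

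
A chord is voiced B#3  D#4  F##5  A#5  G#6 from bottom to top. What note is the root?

G#

B#, D#, F##, A#, G# are the tones of a G# major ninth chord (G#–B#–D#–F##–A#), making G# the root.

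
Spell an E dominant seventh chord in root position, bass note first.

Spelling E dominant seventh: E–G#–B–D. In root position the root is bass, giving E, G#, B, D from the bottom.

E, G#, B, D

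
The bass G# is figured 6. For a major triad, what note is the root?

E

The figures 6 mean the third of the chord is in the bass. If G# is the third of a major triad, the root is E (chord tones E–G#–B).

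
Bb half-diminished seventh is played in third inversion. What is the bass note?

Ab

In third inversion the seventh is lowest. For Bb half-diminished seventh (Bb–Db–Fb–Ab) that is Ab.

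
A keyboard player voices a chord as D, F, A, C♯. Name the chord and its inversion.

D minor-major seventh, root position

Reducing to letter names: D, F, A, C#. These stack in thirds as D–F–A–C# — a D minor-major seventh chord.
D is the root of D minor-major seventh; root in the bass means root position (figured bass 7).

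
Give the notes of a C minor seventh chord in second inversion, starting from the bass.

G, Bb, C, Eb

C minor seventh is C–Eb–G–Bb. Second inversion puts the fifth (G) in the bass, with the remaining tones above: G, Bb, C, Eb.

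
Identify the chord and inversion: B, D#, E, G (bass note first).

E minor-major seventh, second inversion

The pitch classes B, D#, E, G arrange in thirds as E–G–B–D#: an E minor-major seventh chord.
The lowest note is B, the fifth of the chord, so this is second inversion (figured bass 4/3).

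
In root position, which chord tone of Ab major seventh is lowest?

Ab

The root of Ab major seventh (Ab–C–Eb–G) is Ab; that is the bass in root position.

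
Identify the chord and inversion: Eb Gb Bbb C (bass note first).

The distinct note names are Eb, Gb, Bbb, C. Stacked in thirds they read C–Eb–Gb–Bbb, which is a diminished seventh chord on C.
Eb is the third of C diminished seventh; third in the bass means first inversion (figured bass 6/5).

C diminished seventh, first inversion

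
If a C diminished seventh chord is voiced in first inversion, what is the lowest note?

Eb

C diminished seventh is C–Eb–Gb–Bbb. First inversion places the third in the bass: Eb.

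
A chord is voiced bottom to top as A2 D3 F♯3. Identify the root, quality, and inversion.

The pitch classes A, D, F# arrange in thirds as D–F#–A: a D major triad.
With the fifth (A) in the bass, the chord is in second inversion (figured bass 6/4).

D major, second inversion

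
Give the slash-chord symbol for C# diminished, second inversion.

Second inversion of C# diminished has the fifth (G) in the bass. As a slash chord: C#dim/G.

C#dim/G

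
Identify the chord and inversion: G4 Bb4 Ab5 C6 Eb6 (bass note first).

Reducing to letter names: G, Bb, Ab, C, Eb. These stack in thirds as Ab–C–Eb–G–Bb — an Ab major ninth chord.
G is the seventh of Ab major ninth; seventh in the bass means third inversion.

Ab major ninth, third inversion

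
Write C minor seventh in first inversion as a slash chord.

Cm7/Eb

First inversion of C minor seventh has the third (Eb) in the bass. As a slash chord: Cm7/Eb.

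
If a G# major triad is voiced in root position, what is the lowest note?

In root position the root is lowest. For G# major (G#–B#–D#) that is G#.

G#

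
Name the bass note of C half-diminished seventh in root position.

C

In root position the root is lowest. For C half-diminished seventh (C–Eb–Gb–Bb) that is C.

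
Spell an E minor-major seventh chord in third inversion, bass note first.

The chord tones are E–G–B–D#. With the seventh (D#) lowest for third inversion: D#, E, G, B.

D#, E, G, B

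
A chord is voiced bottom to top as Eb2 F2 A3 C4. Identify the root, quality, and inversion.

Reducing to letter names: Eb, F, A, C. These stack in thirds as F–A–C–Eb — an F dominant seventh chord.
With the seventh (Eb) in the bass, the chord is in third inversion (figured bass 4/2).

F dominant seventh, third inversion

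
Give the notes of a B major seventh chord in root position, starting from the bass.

B major seventh is B–D#–F#–A#. Root position puts the root (B) in the bass, with the remaining tones above: B, D#, F#, A#.

B, D#, F#, A#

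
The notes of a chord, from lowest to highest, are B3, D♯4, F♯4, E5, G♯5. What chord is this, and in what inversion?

E major ninth, second inversion

The pitch classes B, D#, F#, E, G# arrange in thirds as E–G#–B–D#–F#: an E major ninth chord.
The lowest note is B, the fifth of the chord, so this is second inversion.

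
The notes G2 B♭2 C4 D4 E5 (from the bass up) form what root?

C

The distinct letter names are G, Bb, C, D, E. Arranged as a stack of thirds they read C–E–G–Bb–D, so C is the root (a C dominant ninth chord).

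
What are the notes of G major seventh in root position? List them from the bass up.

G, B, D, F#

G major seventh is G–B–D–F#. Root position puts the root (G) in the bass, with the remaining tones above: G, B, D, F#.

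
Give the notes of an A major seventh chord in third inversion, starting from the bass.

G#, A, C#, E

The chord tones are A–C#–E–G#. With the seventh (G#) lowest for third inversion: G#, A, C#, E.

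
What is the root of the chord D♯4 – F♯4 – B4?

B

Reordering D#, F#, B into stacked thirds gives B–D#–F#; the bottom of that stack, B, is the root.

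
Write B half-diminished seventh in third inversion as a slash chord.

Bø7/A

Third inversion of B half-diminished seventh has the seventh (A) in the bass. As a slash chord: Bø7/A.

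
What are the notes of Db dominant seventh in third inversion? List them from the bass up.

Cb, Db, F, Ab

The chord tones are Db–F–Ab–Cb. With the seventh (Cb) lowest for third inversion: Cb, Db, F, Ab.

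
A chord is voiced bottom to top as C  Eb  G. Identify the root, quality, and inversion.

C minor, root position

The distinct note names are C, Eb, G. Stacked in thirds they read C–Eb–G, which is a minor triad on C.
With the root (C) in the bass, the chord is in root position (figured bass 5/3).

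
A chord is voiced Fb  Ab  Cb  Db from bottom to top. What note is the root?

Db

Fb, Ab, Cb, Db are the tones of a Db minor seventh chord (Db–Fb–Ab–Cb), making Db the root.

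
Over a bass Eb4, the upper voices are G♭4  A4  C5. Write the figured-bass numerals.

4/3

The notes Eb, Gb, A, C stack in thirds as A–C–Eb–Gb — an A diminished seventh chord. The bass Eb is the fifth, so this is second inversion: figured 4/3.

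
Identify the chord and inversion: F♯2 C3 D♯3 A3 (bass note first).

The pitch classes F#, C, D#, A arrange in thirds as D#–F#–A–C: a D# diminished seventh chord.
F# is the third of D# diminished seventh; third in the bass means first inversion (figured bass 6/5).

D# diminished seventh, first inversion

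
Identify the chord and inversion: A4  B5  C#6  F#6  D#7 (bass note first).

B dominant ninth, third inversion

Reducing to letter names: A, B, C#, F#, D#. These stack in thirds as B–D#–F#–A–C# — a B dominant ninth chord.
A is the seventh of B dominant ninth; seventh in the bass means third inversion.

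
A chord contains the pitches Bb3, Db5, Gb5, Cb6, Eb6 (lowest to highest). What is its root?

Reordering Bb, Db, Gb, Cb, Eb into stacked thirds gives Cb–Eb–Gb–Bb–Db; the bottom of that stack, Cb, is the root.

Cb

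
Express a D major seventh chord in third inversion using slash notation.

Dmaj7/C#

Third inversion of D major seventh has the seventh (C#) in the bass. As a slash chord: Dmaj7/C#.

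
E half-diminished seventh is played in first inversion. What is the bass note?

G

The third of E half-diminished seventh (E–G–Bb–D) is G; that is the bass in first inversion.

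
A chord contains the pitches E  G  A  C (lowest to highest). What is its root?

The distinct letter names are E, G, A, C. Arranged as a stack of thirds they read A–C–E–G, so A is the root (an A minor seventh chord).

A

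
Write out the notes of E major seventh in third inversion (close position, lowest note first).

Spelling E major seventh: E–G#–B–D#. In third inversion the seventh is bass, giving D#, E, G#, B from the bottom.

D#, E, G#, B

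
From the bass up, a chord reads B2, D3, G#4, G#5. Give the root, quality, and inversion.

Reducing to letter names: B, D, G#. These stack in thirds as G#–B–D — a G# diminished triad.
B is the third of G# diminished; third in the bass means first inversion (figured bass 6).

G# diminished, first inversion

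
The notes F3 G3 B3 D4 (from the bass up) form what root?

Reordering F, G, B, D into stacked thirds gives G–B–D–F; the bottom of that stack, G, is the root.

G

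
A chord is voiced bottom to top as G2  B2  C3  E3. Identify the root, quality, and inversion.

C major seventh, second inversion

The distinct note names are G, B, C, E. Stacked in thirds they read C–E–G–B, which is a major seventh chord on C.
The lowest note is G, the fifth of the chord, so this is second inversion (figured bass 4/3).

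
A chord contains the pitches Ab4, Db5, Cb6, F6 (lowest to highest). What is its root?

Db

Reordering Ab, Db, Cb, F into stacked thirds gives Db–F–Ab–Cb; the bottom of that stack, Db, is the root.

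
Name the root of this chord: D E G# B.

D, E, G#, B are the tones of an E dominant seventh chord (E–G#–B–D), making E the root.

E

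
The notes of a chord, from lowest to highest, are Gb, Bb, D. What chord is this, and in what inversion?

Reducing to letter names: Gb, Bb, D. These stack in thirds as Gb–Bb–D — a Gb augmented triad.
With the root (Gb) in the bass, the chord is in root position (figured bass 5/3).

Gb augmented, root position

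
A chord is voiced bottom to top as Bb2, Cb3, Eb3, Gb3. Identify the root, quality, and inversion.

Cb major seventh, third inversion

The pitch classes Bb, Cb, Eb, Gb arrange in thirds as Cb–Eb–Gb–Bb: a Cb major seventh chord.
The lowest note is Bb, the seventh of the chord, so this is third inversion (figured bass 4/2).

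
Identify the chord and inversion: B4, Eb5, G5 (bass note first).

Reducing to letter names: B, Eb, G. These stack in thirds as Eb–G–B — an Eb augmented triad.
B is the fifth of Eb augmented; fifth in the bass means second inversion (figured bass 6/4).

Eb augmented, second inversion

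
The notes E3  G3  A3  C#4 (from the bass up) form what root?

A

The distinct letter names are E, G, A, C#. Arranged as a stack of thirds they read A–C#–E–G, so A is the root (an A dominant seventh chord).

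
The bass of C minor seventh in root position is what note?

C

In root position the root is lowest. For C minor seventh (C–Eb–G–Bb) that is C.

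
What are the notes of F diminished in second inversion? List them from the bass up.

Cb, F, Ab

The chord tones are F–Ab–Cb. With the fifth (Cb) lowest for second inversion: Cb, F, Ab.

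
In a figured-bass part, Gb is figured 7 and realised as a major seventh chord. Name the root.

Gb

The figures 7 mean the root of the chord is in the bass. If Gb is the root of a major seventh chord, the root is Gb (chord tones Gb–Bb–Db–F).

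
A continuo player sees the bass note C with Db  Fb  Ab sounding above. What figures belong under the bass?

The notes C, Db, Fb, Ab stack in thirds as Db–Fb–Ab–C — a Db minor-major seventh chord. The bass C is the seventh, so this is third inversion: figured 4/2.

4/2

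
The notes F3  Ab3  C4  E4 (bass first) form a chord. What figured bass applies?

The notes F, Ab, C, E stack in thirds as F–Ab–C–E — an F minor-major seventh chord. The bass F is the root, so this is root position: figured 7.

7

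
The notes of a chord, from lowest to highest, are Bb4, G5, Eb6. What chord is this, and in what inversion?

The pitch classes Bb, G, Eb arrange in thirds as Eb–G–Bb: an Eb major triad.
Bb is the fifth of Eb major; fifth in the bass means second inversion (figured bass 6/4).

Eb major, second inversion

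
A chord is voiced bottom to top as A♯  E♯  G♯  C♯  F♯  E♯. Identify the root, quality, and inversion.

The pitch classes A#, E#, G#, C#, F# arrange in thirds as F#–A#–C#–E#–G#: an F# major ninth chord.
The lowest note is A#, the third of the chord, so this is first inversion.

F# major ninth, first inversion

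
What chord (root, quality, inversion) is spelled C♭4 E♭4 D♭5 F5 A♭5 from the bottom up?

The pitch classes Cb, Eb, Db, F, Ab arrange in thirds as Db–F–Ab–Cb–Eb: a Db dominant ninth chord.
With the seventh (Cb) in the bass, the chord is in third inversion.

Db dominant ninth, third inversion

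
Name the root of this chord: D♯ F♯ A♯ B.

D#, F#, A#, B are the tones of a B major seventh chord (B–D#–F#–A#), making B the root.

B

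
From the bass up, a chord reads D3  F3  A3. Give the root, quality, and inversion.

D minor, root position

Reducing to letter names: D, F, A. These stack in thirds as D–F–A — a D minor triad.
The lowest note is D, the root of the chord, so this is root position (figured bass 5/3).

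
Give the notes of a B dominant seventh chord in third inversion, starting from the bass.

A, B, D#, F#

The chord tones are B–D#–F#–A. With the seventh (A) lowest for third inversion: A, B, D#, F#.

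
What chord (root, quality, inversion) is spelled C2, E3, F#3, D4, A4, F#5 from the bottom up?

D dominant ninth, third inversion

The distinct note names are C, E, F#, D, A. Stacked in thirds they read D–F#–A–C–E, which is a dominant ninth chord on D.
C is the seventh of D dominant ninth; seventh in the bass means third inversion.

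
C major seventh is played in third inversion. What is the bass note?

The seventh of C major seventh (C–E–G–B) is B; that is the bass in third inversion.

B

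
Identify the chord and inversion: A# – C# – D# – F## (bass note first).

Reducing to letter names: A#, C#, D#, F##. These stack in thirds as D#–F##–A#–C# — a D# dominant seventh chord.
The lowest note is A#, the fifth of the chord, so this is second inversion (figured bass 4/3).

D# dominant seventh, second inversion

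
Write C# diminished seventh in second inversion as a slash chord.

Second inversion of C# diminished seventh has the fifth (G) in the bass. As a slash chord: C#dim7/G.

C#dim7/G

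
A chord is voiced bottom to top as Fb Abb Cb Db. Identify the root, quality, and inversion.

Db half-diminished seventh, first inversion

The distinct note names are Fb, Abb, Cb, Db. Stacked in thirds they read Db–Fb–Abb–Cb, which is a half-diminished seventh chord on Db.
With the third (Fb) in the bass, the chord is in first inversion (figured bass 6/5).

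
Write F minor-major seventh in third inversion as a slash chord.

Third inversion of F minor-major seventh has the seventh (E) in the bass. As a slash chord: Fm(maj7)/E.

Fm(maj7)/E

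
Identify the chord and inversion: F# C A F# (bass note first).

The pitch classes F#, C, A arrange in thirds as F#–A–C: an F# diminished triad.
F# is the root of F# diminished; root in the bass means root position (figured bass 5/3).

F# diminished, root position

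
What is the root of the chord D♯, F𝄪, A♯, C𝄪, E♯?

D#

D#, F##, A#, C##, E# are the tones of a D# major ninth chord (D#–F##–A#–C##–E#), making D# the root.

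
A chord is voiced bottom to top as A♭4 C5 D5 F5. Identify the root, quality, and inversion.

D half-diminished seventh, second inversion

The distinct note names are Ab, C, D, F. Stacked in thirds they read D–F–Ab–C, which is a half-diminished seventh chord on D.
Ab is the fifth of D half-diminished seventh; fifth in the bass means second inversion (figured bass 4/3).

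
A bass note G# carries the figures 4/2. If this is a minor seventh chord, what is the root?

The figures 4/2 mean the seventh of the chord is in the bass. If G# is the seventh of a minor seventh chord, the root is A# (chord tones A#–C#–E#–G#).

A#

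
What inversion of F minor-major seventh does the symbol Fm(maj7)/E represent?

third inversion

Fm(maj7)/E means F minor-major seventh with E in the bass. E is the seventh of F minor-major seventh (F–Ab–C–E), so this is third inversion.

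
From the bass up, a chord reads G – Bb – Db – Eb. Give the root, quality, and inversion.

The pitch classes G, Bb, Db, Eb arrange in thirds as Eb–G–Bb–Db: an Eb dominant seventh chord.
The lowest note is G, the third of the chord, so this is first inversion (figured bass 6/5).

Eb dominant seventh, first inversion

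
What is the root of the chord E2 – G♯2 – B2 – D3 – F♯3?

E

The distinct letter names are E, G#, B, D, F#. Arranged as a stack of thirds they read E–G#–B–D–F#, so E is the root (an E dominant ninth chord).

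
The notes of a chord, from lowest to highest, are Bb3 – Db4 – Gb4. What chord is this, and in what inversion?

Gb major, first inversion

The pitch classes Bb, Db, Gb arrange in thirds as Gb–Bb–Db: a Gb major triad.
With the third (Bb) in the bass, the chord is in first inversion (figured bass 6).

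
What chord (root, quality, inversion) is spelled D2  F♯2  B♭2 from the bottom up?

Bb augmented, first inversion

The distinct note names are D, F#, Bb. Stacked in thirds they read Bb–D–F#, which is an augmented triad on Bb.
The lowest note is D, the third of the chord, so this is first inversion (figured bass 6).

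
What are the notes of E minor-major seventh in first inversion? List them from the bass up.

G, B, D#, E

Spelling E minor-major seventh: E–G–B–D#. In first inversion the third is bass, giving G, B, D#, E from the bottom.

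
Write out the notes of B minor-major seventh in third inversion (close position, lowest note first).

The chord tones are B–D–F#–A#. With the seventh (A#) lowest for third inversion: A#, B, D, F#.

A#, B, D, F#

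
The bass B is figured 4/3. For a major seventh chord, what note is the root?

The figures 4/3 mean the fifth of the chord is in the bass. If B is the fifth of a major seventh chord, the root is E (chord tones E–G#–B–D#).

E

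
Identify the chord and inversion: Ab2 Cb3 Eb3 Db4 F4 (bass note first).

The distinct note names are Ab, Cb, Eb, Db, F. Stacked in thirds they read Db–F–Ab–Cb–Eb, which is a dominant ninth chord on Db.
With the fifth (Ab) in the bass, the chord is in second inversion.

Db dominant ninth, second inversion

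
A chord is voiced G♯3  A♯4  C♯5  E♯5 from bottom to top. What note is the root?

G#, A#, C#, E# are the tones of an A# minor seventh chord (A#–C#–E#–G#), making A# the root.

A#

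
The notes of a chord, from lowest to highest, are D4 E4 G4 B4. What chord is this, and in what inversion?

The pitch classes D, E, G, B arrange in thirds as E–G–B–D: an E minor seventh chord.
With the seventh (D) in the bass, the chord is in third inversion (figured bass 4/2).

E minor seventh, third inversion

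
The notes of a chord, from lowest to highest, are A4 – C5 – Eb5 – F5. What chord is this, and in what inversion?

F dominant seventh, first inversion

The pitch classes A, C, Eb, F arrange in thirds as F–A–C–Eb: an F dominant seventh chord.
With the third (A) in the bass, the chord is in first inversion (figured bass 6/5).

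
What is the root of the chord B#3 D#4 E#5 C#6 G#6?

C#

Reordering B#, D#, E#, C#, G# into stacked thirds gives C#–E#–G#–B#–D#; the bottom of that stack, C#, is the root.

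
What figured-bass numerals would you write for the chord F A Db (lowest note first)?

6

The notes F, A, Db stack in thirds as Db–F–A — a Db augmented triad. The bass F is the third, so this is first inversion: figured 6.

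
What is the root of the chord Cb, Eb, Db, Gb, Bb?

The distinct letter names are Cb, Eb, Db, Gb, Bb. Arranged as a stack of thirds they read Cb–Eb–Gb–Bb–Db, so Cb is the root (a Cb major ninth chord).

Cb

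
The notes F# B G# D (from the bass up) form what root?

G#

The distinct letter names are F#, B, G#, D. Arranged as a stack of thirds they read G#–B–D–F#, so G# is the root (a G# half-diminished seventh chord).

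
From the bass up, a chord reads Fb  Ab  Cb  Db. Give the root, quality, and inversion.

Db minor seventh, first inversion

Reducing to letter names: Fb, Ab, Cb, Db. These stack in thirds as Db–Fb–Ab–Cb — a Db minor seventh chord.
Fb is the third of Db minor seventh; third in the bass means first inversion (figured bass 6/5).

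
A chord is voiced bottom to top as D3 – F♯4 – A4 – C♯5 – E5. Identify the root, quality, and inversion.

The distinct note names are D, F#, A, C#, E. Stacked in thirds they read D–F#–A–C#–E, which is a major ninth chord on D.
With the root (D) in the bass, the chord is in root position.

D major ninth, root position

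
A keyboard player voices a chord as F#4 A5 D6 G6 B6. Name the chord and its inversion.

The distinct note names are F#, A, D, G, B. Stacked in thirds they read G–B–D–F#–A, which is a major ninth chord on G.
The lowest note is F#, the seventh of the chord, so this is third inversion.

G major ninth, third inversion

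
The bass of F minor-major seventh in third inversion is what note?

In third inversion the seventh is lowest. For F minor-major seventh (F–Ab–C–E) that is E.

E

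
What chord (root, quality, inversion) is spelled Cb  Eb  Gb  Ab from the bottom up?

Ab minor seventh, first inversion

The distinct note names are Cb, Eb, Gb, Ab. Stacked in thirds they read Ab–Cb–Eb–Gb, which is a minor seventh chord on Ab.
With the third (Cb) in the bass, the chord is in first inversion (figured bass 6/5).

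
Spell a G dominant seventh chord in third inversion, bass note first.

G dominant seventh is G–B–D–F. Third inversion puts the seventh (F) in the bass, with the remaining tones above: F, G, B, D.

F, G, B, D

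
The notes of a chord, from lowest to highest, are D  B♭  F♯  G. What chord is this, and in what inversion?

G minor-major seventh, second inversion

Reducing to letter names: D, Bb, F#, G. These stack in thirds as G–Bb–D–F# — a G minor-major seventh chord.
The lowest note is D, the fifth of the chord, so this is second inversion (figured bass 4/3).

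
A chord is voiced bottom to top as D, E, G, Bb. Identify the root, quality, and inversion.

E half-diminished seventh, third inversion

The distinct note names are D, E, G, Bb. Stacked in thirds they read E–G–Bb–D, which is a half-diminished seventh chord on E.
With the seventh (D) in the bass, the chord is in third inversion (figured bass 4/2).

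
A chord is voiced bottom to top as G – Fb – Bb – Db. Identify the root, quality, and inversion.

G diminished seventh, root position

The distinct note names are G, Fb, Bb, Db. Stacked in thirds they read G–Bb–Db–Fb, which is a diminished seventh chord on G.
The lowest note is G, the root of the chord, so this is root position (figured bass 7).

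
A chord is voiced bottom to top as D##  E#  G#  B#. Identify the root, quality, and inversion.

Reducing to letter names: D##, E#, G#, B#. These stack in thirds as E#–G#–B#–D## — an E# minor-major seventh chord.
D## is the seventh of E# minor-major seventh; seventh in the bass means third inversion (figured bass 4/2).

E# minor-major seventh, third inversion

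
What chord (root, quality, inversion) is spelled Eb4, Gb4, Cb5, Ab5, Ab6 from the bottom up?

Ab minor seventh, second inversion

The pitch classes Eb, Gb, Cb, Ab arrange in thirds as Ab–Cb–Eb–Gb: an Ab minor seventh chord.
The lowest note is Eb, the fifth of the chord, so this is second inversion (figured bass 4/3).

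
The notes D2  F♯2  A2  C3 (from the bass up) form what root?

D

D, F#, A, C are the tones of a D dominant seventh chord (D–F#–A–C), making D the root.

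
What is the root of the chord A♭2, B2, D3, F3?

Ab, B, D, F are the tones of a B diminished seventh chord (B–D–F–Ab), making B the root.

B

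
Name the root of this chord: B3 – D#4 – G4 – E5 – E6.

E

B, D#, G, E are the tones of an E minor-major seventh chord (E–G–B–D#), making E the root.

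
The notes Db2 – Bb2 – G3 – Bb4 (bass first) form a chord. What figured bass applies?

The notes Db, Bb, G stack in thirds as G–Bb–Db — a G diminished triad. The bass Db is the fifth, so this is second inversion: figured 6/4.

6/4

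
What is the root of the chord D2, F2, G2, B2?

G

D, F, G, B are the tones of a G dominant seventh chord (G–B–D–F), making G the root.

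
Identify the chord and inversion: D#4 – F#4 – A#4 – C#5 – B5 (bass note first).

The pitch classes D#, F#, A#, C#, B arrange in thirds as B–D#–F#–A#–C#: a B major ninth chord.
D# is the third of B major ninth; third in the bass means first inversion.

B major ninth, first inversion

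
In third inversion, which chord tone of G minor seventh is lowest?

F

The seventh of G minor seventh (G–Bb–D–F) is F; that is the bass in third inversion.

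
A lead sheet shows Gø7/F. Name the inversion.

third inversion

Gø7/F means G half-diminished seventh with F in the bass. F is the seventh of G half-diminished seventh (G–Bb–Db–F), so this is third inversion.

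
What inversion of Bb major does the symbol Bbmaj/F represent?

Bbmaj/F means Bb major with F in the bass. F is the fifth of Bb major (Bb–D–F), so this is second inversion.

second inversion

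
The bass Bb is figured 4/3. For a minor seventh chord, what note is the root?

The figures 4/3 mean the fifth of the chord is in the bass. If Bb is the fifth of a minor seventh chord, the root is Eb (chord tones Eb–Gb–Bb–Db).

Eb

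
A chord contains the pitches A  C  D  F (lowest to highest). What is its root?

A, C, D, F are the tones of a D minor seventh chord (D–F–A–C), making D the root.

D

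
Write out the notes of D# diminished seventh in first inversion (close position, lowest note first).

Spelling D# diminished seventh: D#–F#–A–C. In first inversion the third is bass, giving F#, A, C, D# from the bottom.

F#, A, C, D#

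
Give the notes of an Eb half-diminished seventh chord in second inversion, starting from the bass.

Spelling Eb half-diminished seventh: Eb–Gb–Bbb–Db. In second inversion the fifth is bass, giving Bbb, Db, Eb, Gb from the bottom.

Bbb, Db, Eb, Gb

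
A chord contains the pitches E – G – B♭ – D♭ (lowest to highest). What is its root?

E

Reordering E, G, Bb, Db into stacked thirds gives E–G–Bb–Db; the bottom of that stack, E, is the root.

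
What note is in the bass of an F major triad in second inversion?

C

The fifth of F major (F–A–C) is C; that is the bass in second inversion.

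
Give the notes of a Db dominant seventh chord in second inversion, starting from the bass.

Ab, Cb, Db, F

Spelling Db dominant seventh: Db–F–Ab–Cb. In second inversion the fifth is bass, giving Ab, Cb, Db, F from the bottom.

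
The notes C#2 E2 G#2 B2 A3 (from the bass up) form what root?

A

Reordering C#, E, G#, B, A into stacked thirds gives A–C#–E–G#–B; the bottom of that stack, A, is the root.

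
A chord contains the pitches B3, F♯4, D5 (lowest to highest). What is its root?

B

Reordering B, F#, D into stacked thirds gives B–D–F#; the bottom of that stack, B, is the root.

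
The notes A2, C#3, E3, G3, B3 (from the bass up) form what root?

A

The distinct letter names are A, C#, E, G, B. Arranged as a stack of thirds they read A–C#–E–G–B, so A is the root (an A dominant ninth chord).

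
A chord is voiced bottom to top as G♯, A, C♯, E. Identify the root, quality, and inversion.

A major seventh, third inversion

Reducing to letter names: G#, A, C#, E. These stack in thirds as A–C#–E–G# — an A major seventh chord.
G# is the seventh of A major seventh; seventh in the bass means third inversion (figured bass 4/2).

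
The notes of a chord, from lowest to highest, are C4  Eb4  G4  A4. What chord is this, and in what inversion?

A half-diminished seventh, first inversion

Reducing to letter names: C, Eb, G, A. These stack in thirds as A–C–Eb–G — an A half-diminished seventh chord.
With the third (C) in the bass, the chord is in first inversion (figured bass 6/5).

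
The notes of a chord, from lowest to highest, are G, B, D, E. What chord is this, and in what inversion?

The pitch classes G, B, D, E arrange in thirds as E–G–B–D: an E minor seventh chord.
The lowest note is G, the third of the chord, so this is first inversion (figured bass 6/5).

E minor seventh, first inversion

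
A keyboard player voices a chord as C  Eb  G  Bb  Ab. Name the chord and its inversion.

Reducing to letter names: C, Eb, G, Bb, Ab. These stack in thirds as Ab–C–Eb–G–Bb — an Ab major ninth chord.
The lowest note is C, the third of the chord, so this is first inversion.

Ab major ninth, first inversion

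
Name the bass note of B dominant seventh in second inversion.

The fifth of B dominant seventh (B–D#–F#–A) is F#; that is the bass in second inversion.

F#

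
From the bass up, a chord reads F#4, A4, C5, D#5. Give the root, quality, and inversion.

D# diminished seventh, first inversion

The distinct note names are F#, A, C, D#. Stacked in thirds they read D#–F#–A–C, which is a diminished seventh chord on D#.
The lowest note is F#, the third of the chord, so this is first inversion (figured bass 6/5).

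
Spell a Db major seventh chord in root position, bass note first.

Db major seventh is Db–F–Ab–C. Root position puts the root (Db) in the bass, with the remaining tones above: Db, F, Ab, C.

Db, F, Ab, C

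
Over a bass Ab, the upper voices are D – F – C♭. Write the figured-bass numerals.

4/3

The notes Ab, D, F, Cb stack in thirds as D–F–Ab–Cb — a D diminished seventh chord. The bass Ab is the fifth, so this is second inversion: figured 4/3.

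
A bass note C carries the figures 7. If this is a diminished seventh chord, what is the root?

C

The figures 7 mean the root of the chord is in the bass. If C is the root of a diminished seventh chord, the root is C (chord tones C–Eb–Gb–Bbb).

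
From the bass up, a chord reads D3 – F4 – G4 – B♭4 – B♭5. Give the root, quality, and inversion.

G minor seventh, second inversion

The pitch classes D, F, G, Bb arrange in thirds as G–Bb–D–F: a G minor seventh chord.
With the fifth (D) in the bass, the chord is in second inversion (figured bass 4/3).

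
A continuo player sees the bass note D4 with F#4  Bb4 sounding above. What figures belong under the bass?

6

The notes D, F#, Bb stack in thirds as Bb–D–F# — a Bb augmented triad. The bass D is the third, so this is first inversion: figured 6.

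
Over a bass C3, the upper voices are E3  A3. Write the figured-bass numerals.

The notes C, E, A stack in thirds as A–C–E — an A minor triad. The bass C is the third, so this is first inversion: figured 6.

6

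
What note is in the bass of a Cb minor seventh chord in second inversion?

Gb

In second inversion the fifth is lowest. For Cb minor seventh (Cb–Ebb–Gb–Bbb) that is Gb.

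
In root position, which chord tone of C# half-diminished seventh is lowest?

C# half-diminished seventh is C#–E–G–B. Root position places the root in the bass: C#.

C#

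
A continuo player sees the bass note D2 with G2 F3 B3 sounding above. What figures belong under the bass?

4/3

The notes D, G, F, B stack in thirds as G–B–D–F — a G dominant seventh chord. The bass D is the fifth, so this is second inversion: figured 4/3.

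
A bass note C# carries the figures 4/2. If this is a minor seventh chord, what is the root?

D#

The figures 4/2 mean the seventh of the chord is in the bass. If C# is the seventh of a minor seventh chord, the root is D# (chord tones D#–F#–A#–C#).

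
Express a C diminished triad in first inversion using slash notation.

Cdim/Eb

First inversion of C diminished has the third (Eb) in the bass. As a slash chord: Cdim/Eb.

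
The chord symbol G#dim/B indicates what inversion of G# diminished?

first inversion

G#dim/B means G# diminished with B in the bass. B is the third of G# diminished (G#–B–D), so this is first inversion.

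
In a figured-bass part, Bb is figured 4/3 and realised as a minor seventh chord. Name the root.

The figures 4/3 mean the fifth of the chord is in the bass. If Bb is the fifth of a minor seventh chord, the root is Eb (chord tones Eb–Gb–Bb–Db).

Eb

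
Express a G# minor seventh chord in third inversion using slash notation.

Third inversion of G# minor seventh has the seventh (F#) in the bass. As a slash chord: G#m7/F#.

G#m7/F#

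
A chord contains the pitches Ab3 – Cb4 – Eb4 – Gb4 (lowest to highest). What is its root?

The distinct letter names are Ab, Cb, Eb, Gb. Arranged as a stack of thirds they read Ab–Cb–Eb–Gb, so Ab is the root (an Ab minor seventh chord).

Ab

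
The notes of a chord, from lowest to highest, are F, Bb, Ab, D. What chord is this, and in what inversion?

Bb dominant seventh, second inversion

The distinct note names are F, Bb, Ab, D. Stacked in thirds they read Bb–D–F–Ab, which is a dominant seventh chord on Bb.
The lowest note is F, the fifth of the chord, so this is second inversion (figured bass 4/3).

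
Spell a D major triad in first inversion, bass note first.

D major is D–F#–A. First inversion puts the third (F#) in the bass, with the remaining tones above: F#, A, D.

F#, A, D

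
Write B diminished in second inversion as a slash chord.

Bdim/F

Second inversion of B diminished has the fifth (F) in the bass. As a slash chord: Bdim/F.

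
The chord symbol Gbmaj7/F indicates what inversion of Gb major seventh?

third inversion

Gbmaj7/F means Gb major seventh with F in the bass. F is the seventh of Gb major seventh (Gb–Bb–Db–F), so this is third inversion.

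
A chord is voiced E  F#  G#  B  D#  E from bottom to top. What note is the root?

E

E, F#, G#, B, D# are the tones of an E major ninth chord (E–G#–B–D#–F#), making E the root.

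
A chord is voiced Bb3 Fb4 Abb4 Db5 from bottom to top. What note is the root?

Bb, Fb, Abb, Db are the tones of a Bb diminished seventh chord (Bb–Db–Fb–Abb), making Bb the root.

Bb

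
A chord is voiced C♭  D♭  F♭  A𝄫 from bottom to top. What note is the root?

Db

Cb, Db, Fb, Abb are the tones of a Db half-diminished seventh chord (Db–Fb–Abb–Cb), making Db the root.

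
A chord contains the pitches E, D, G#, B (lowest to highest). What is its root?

Reordering E, D, G#, B into stacked thirds gives E–G#–B–D; the bottom of that stack, E, is the root.

E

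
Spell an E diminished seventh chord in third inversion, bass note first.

Db, E, G, Bb

The chord tones are E–G–Bb–Db. With the seventh (Db) lowest for third inversion: Db, E, G, Bb.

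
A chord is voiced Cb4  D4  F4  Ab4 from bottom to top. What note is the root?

D

Reordering Cb, D, F, Ab into stacked thirds gives D–F–Ab–Cb; the bottom of that stack, D, is the root.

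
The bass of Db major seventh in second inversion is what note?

The fifth of Db major seventh (Db–F–Ab–C) is Ab; that is the bass in second inversion.

Ab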